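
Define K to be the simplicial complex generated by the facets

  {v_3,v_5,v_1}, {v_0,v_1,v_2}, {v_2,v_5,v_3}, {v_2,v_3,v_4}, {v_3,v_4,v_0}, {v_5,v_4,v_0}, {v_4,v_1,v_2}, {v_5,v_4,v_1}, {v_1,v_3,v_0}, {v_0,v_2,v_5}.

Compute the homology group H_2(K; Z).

Order the vertices as v_0 < v_1 < v_2 < v_3 < v_4 < v_5. Listing each simplex with vertices in this order, K has dimension 2 with simplices:

  0-simplices (6): [v_0], [v_1], [v_2], [v_3], [v_4], [v_5]
  1-simplices (15): (15 of them)
  2-simplices (10): [v_0,v_1,v_2], [v_0,v_1,v_3], [v_0,v_2,v_5], [v_0,v_3,v_4], [v_0,v_4,v_5], [v_1,v_2,v_4], [v_1,v_3,v_5], [v_1,v_4,v_5], [v_2,v_3,v_4], [v_2,v_3,v_5]

Hence C_0 ≅ Z^6, C_1 ≅ Z^15, C_2 ≅ Z^10.

Boundary ∂_1: C_1 → C_0 maps an edge to its endpoints' difference, ∂[p,q] = q − p. For instance
  ∂[v_1,v_2] = [v_2] − [v_1].
The resulting 6×15 matrix has rank 5, and its Smith normal form has invariant factors (1,1,1,1,1).

∂_2: C_2 → C_1 maps a triangle to the signed sum of its edges. For instance
  ∂[v_0,v_3,v_4] = [v_3,v_4] − [v_0,v_4] + [v_0,v_3],
  ∂[v_1,v_3,v_5] = [v_3,v_5] − [v_1,v_5] + [v_1,v_3].
The resulting 15×10 matrix has rank 10, and its Smith normal form has invariant factors (1,1,1,1,1,1,1,1,1,2).

From H_k ≅ ker(∂_k) / im(∂_{k+1}) we obtain:

  H_2: rank ker ∂_2 − rank ∂_3 = (10 − 10) − 0 = 0, and there is no ∂_3, so H_2 = 0.

H_2 ≅ 0.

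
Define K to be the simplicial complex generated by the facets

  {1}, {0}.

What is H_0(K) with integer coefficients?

H_0 ≅ Z^2.

K has 2 vertices.
rank ∂_0 = 0, rank ∂_1 = 0 ⇒ b_0 = 2 − 0 − 0 = 2. So H_0 ≅ Z^2.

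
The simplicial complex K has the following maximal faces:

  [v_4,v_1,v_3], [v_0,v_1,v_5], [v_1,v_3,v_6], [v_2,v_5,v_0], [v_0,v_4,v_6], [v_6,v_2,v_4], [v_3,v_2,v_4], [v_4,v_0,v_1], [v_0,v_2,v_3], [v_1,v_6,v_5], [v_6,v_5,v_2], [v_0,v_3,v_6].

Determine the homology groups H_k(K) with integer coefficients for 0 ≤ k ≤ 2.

H_0 = Z,  H_1 = Z/2,  H_2 = 0.

Take the total order v_0 < v_1 < v_2 < v_3 < v_4 < v_5 < v_6 on the vertex set. Then K (dimension 2) consists of the simplices:

  0-simplices (7): [v_0], [v_1], [v_2], [v_3], [v_4], [v_5], [v_6]
  1-simplices (18): (18 of them)
  2-simplices (12): (12 of them)

Hence C_0 ≅ Z^7, C_1 ≅ Z^18, C_2 ≅ Z^12.

∂_1: C_1 → C_0 is given by ∂[p,q] = [q] − [p]. For instance
  ∂[v_0,v_5] = [v_5] − [v_0].
The 7×18 boundary matrix has rank 6 and Smith normal form diag(1,1,1,1,1,1).

∂_2: C_2 → C_1 maps a triangle to the signed sum of its edges. For instance
  ∂[v_2,v_3,v_4] = [v_3,v_4] − [v_2,v_4] + [v_2,v_3],
  ∂[v_0,v_2,v_5] = [v_2,v_5] − [v_0,v_5] + [v_0,v_2].
The resulting 18×12 matrix has rank 12, and its Smith normal form has invariant factors (1,1,1,1,1,1,1,1,1,1,1,2).

Computing H_k = (kernel of ∂_k) / (image of ∂_{k+1}):

  H_0: rank C_0 − rank ∂_1 = 7 − 6 = 1, and the invariant factors of ∂_1 are all 1, so H_0 ≅ Z.
  H_1: rank ker ∂_1 − rank ∂_2 = (18 − 6) − 12 = 0, and ∂_2 has invariant factor 2 > 1, so H_1 ≅ Z/2.
  H_2: rank ker ∂_2 − rank ∂_3 = (12 − 12) − 0 = 0, and there is no ∂_3, so H_2 ≅ 0.

As a check, the Euler characteristic is 7 − 18 + 12 = 1, which agrees with 1 − 0 + 0 = 1.
(K is a triangulation of the real projective plane RP^2.)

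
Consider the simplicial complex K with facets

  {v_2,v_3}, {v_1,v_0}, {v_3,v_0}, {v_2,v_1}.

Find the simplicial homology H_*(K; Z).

We work with the vertex ordering v_0 < v_1 < v_2 < v_3. The simplices of K, each written with vertices in increasing order, are:

  0-simplices (4): [v_0], [v_1], [v_2], [v_3]
  1-simplices (4): [v_0,v_1], [v_0,v_3], [v_1,v_2], [v_2,v_3]

giving chain groups C_0 ≅ Z^4, C_1 ≅ Z^4.

Boundary ∂_1: C_1 → C_0 sends each edge [p,q] (with p < q) to q − p.
As a 4×4 matrix over Z this has rank 3, with invariant factors (1,1,1).

Reading off H_k = ker ∂_k / im ∂_{k+1}:

  H_0: rank C_0 − rank ∂_1 = 4 − 3 = 1, and the invariant factors of ∂_1 are all 1, so H_0 = Z.
  H_1: rank ker ∂_1 − rank ∂_2 = (4 − 3) − 0 = 1, and there is no ∂_2, so H_1 = Z.

(K is a triangulation of the circle S^1.)

H_0 ≅ Z,  H_1 ≅ Z.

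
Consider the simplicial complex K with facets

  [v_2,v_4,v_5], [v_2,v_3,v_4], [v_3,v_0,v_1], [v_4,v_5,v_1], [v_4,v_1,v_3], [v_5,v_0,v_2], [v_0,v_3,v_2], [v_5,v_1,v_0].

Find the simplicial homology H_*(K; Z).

H_0 = Z,  H_1 = 0,  H_2 = Z.

Order the vertices as v_0 < v_1 < v_2 < v_3 < v_4 < v_5. Listing each simplex with vertices in this order, K has dimension 2 with simplices:

  0-simplices (6): [v_0], [v_1], [v_2], [v_3], [v_4], [v_5]
  1-simplices (12): [v_0,v_1], [v_0,v_2], [v_0,v_3], [v_0,v_5], [v_1,v_3], [v_1,v_4], [v_1,v_5], [v_2,v_3], [v_2,v_4], [v_2,v_5], [v_3,v_4], [v_4,v_5]
  2-simplices (8): [v_0,v_1,v_3], [v_0,v_1,v_5], [v_0,v_2,v_3], [v_0,v_2,v_5], [v_1,v_3,v_4], [v_1,v_4,v_5], [v_2,v_3,v_4], [v_2,v_4,v_5]

so the chain groups are C_0 ≅ Z^6, C_1 ≅ Z^12, C_2 ≅ Z^8.

∂_1: C_1 → C_0 sends each edge [p,q] (with p < q) to q − p.
The resulting 6×12 matrix has rank 5, and its Smith normal form has invariant factors (1,1,1,1,1).

The boundary map ∂_2: C_2 → C_1 maps a triangle to the signed sum of its edges. For instance
  ∂[v_1,v_4,v_5] = [v_4,v_5] − [v_1,v_5] + [v_1,v_4],
  ∂[v_1,v_3,v_4] = [v_3,v_4] − [v_1,v_4] + [v_1,v_3].
The 12×8 boundary matrix has rank 7 and Smith normal form diag(1,1,1,1,1,1,1).

From H_k ≅ ker(∂_k) / im(∂_{k+1}) we obtain:

  H_0: rank C_0 − rank ∂_1 = 6 − 5 = 1, and the invariant factors of ∂_1 are all 1, so H_0 = Z.
  H_1: rank ker ∂_1 − rank ∂_2 = (12 − 5) − 7 = 0, and the invariant factors of ∂_2 are all 1, so H_1 = 0.
  H_2: rank ker ∂_2 − rank ∂_3 = (8 − 7) − 0 = 1, and there is no ∂_3, so H_2 = Z.

As a check, the Euler characteristic is 6 − 12 + 8 = 2, which agrees with 1 − 0 + 1 = 2.
(K is a triangulation of the 2-sphere S^2.)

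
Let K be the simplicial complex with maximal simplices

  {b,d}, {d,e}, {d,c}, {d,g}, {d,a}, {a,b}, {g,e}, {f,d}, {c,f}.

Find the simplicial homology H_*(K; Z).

H_0 ≅ Z,  H_1 ≅ Z^3.

K has 7 vertices, 9 edges.
rank ∂_0 = 0, rank ∂_1 = 6 ⇒ b_0 = 7 − 0 − 6 = 1; all invariant factors of ∂_1 are 1 so no torsion. So H_0 ≅ Z.
rank ∂_1 = 6, rank ∂_2 = 0 ⇒ b_1 = 9 − 6 − 0 = 3. So H_1 ≅ Z^3.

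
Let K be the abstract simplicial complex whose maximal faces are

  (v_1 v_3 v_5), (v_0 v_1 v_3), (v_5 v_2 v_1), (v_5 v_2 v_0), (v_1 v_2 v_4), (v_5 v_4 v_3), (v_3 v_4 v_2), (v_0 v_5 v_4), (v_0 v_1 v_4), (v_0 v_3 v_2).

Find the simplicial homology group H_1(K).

Order the vertices as v_0 < v_1 < v_2 < v_3 < v_4 < v_5. Listing each simplex with vertices in this order, K has dimension 2 with simplices:

  0-simplices (6): [v_0], [v_1], [v_2], [v_3], [v_4], [v_5]
  1-simplices (15): (15 of them)
  2-simplices (10): [v_0,v_1,v_3], [v_0,v_1,v_4], [v_0,v_2,v_3], [v_0,v_2,v_5], [v_0,v_4,v_5], [v_1,v_2,v_4], [v_1,v_2,v_5], [v_1,v_3,v_5], [v_2,v_3,v_4], [v_3,v_4,v_5]

so the chain groups are C_0 ≅ Z^6, C_1 ≅ Z^15, C_2 ≅ Z^10.

Boundary ∂_1: C_1 → C_0 is given by ∂[p,q] = [q] − [p].
The 6×15 boundary matrix has rank 5 and Smith normal form diag(1,1,1,1,1).

∂_2: C_2 → C_1 sends each 2-simplex [p,q,r] to [q,r] − [p,r] + [p,q]. For instance
  ∂[v_2,v_3,v_4] = [v_3,v_4] − [v_2,v_4] + [v_2,v_3],
  ∂[v_0,v_2,v_5] = [v_2,v_5] − [v_0,v_5] + [v_0,v_2].
This gives a 15×10 integer matrix of rank 10; reducing to Smith normal form yields diagonal entries (1,1,1,1,1,1,1,1,1,2).

From H_k ≅ ker(∂_k) / im(∂_{k+1}) we obtain:

  H_1: rank ker ∂_1 − rank ∂_2 = (15 − 5) − 10 = 0, and ∂_2 has invariant factor 2 > 1, so H_1 = Z/2.

(K is a triangulation of the real projective plane RP^2.)

H_1 = Z/2.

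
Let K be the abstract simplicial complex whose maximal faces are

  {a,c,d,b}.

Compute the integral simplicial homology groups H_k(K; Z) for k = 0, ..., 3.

We work with the vertex ordering a < b < c < d. The simplices of K, each written with vertices in increasing order, are:

  0-simplices (4): a, b, c, d
  1-simplices (6): ab, ac, ad, bc, bd, cd
  2-simplices (4): abc, abd, acd, bcd
  3-simplices (1): abcd

giving chain groups C_0 ≅ Z^4, C_1 ≅ Z^6, C_2 ≅ Z^4, C_3 ≅ Z^1.

The boundary map ∂_1: C_1 → C_0 maps an edge to its endpoints' difference, ∂[p,q] = q − p. For instance
  ∂cd = d − c.
As a 4×6 matrix over Z this has rank 3, with invariant factors (1,1,1).

Boundary ∂_2: C_2 → C_1 maps a triangle to the signed sum of its edges. For instance
  ∂acd = cd − ad + ac,
  ∂abd = bd − ad + ab.
This gives a 6×4 integer matrix of rank 3; reducing to Smith normal form yields diagonal entries (1,1,1).

∂_3: C_3 → C_2 sends each 3-simplex σ to the alternating sum Σ_i (−1)^i (σ with its i-th vertex removed). For instance
  ∂abcd = bcd − acd + abd − abc.
The 4×1 boundary matrix has rank 1 and Smith normal form diag(1).

Reading off H_k = ker ∂_k / im ∂_{k+1}:

  H_0: rank C_0 − rank ∂_1 = 4 − 3 = 1, and the invariant factors of ∂_1 are all 1, so H_0 ≅ Z.
  H_1: rank ker ∂_1 − rank ∂_2 = (6 − 3) − 3 = 0, and the invariant factors of ∂_2 are all 1, so H_1 ≅ 0.
  H_2: rank ker ∂_2 − rank ∂_3 = (4 − 3) − 1 = 0, and the invariant factors of ∂_3 are all 1, so H_2 ≅ 0.
  H_3: rank ker ∂_3 − rank ∂_4 = (1 − 1) − 0 = 0, and there is no ∂_4, so H_3 ≅ 0.

H_0 ≅ Z,  H_1 = 0,  H_2 = 0,  H_3 = 0.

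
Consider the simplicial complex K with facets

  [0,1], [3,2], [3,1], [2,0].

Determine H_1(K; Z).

H_1 = Z.

We work with the vertex ordering 0 < 1 < 2 < 3. The simplices of K, each written with vertices in increasing order, are:

  0-simplices (4): [0], [1], [2], [3]
  1-simplices (4): [0,1], [0,2], [1,3], [2,3]

Hence C_0 ≅ Z^4, C_1 ≅ Z^4.

∂_1: C_1 → C_0 is given by ∂[p,q] = [q] − [p].
As a 4×4 matrix over Z this has rank 3, with invariant factors (1,1,1).

Computing H_k = (kernel of ∂_k) / (image of ∂_{k+1}):

  H_1: rank ker ∂_1 − rank ∂_2 = (4 − 3) − 0 = 1, and there is no ∂_2, so H_1 = Z.

(K is a triangulation of the circle S^1.)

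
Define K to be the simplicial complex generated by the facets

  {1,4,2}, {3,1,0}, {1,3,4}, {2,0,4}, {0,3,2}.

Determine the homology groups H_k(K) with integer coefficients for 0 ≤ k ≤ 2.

H_0 = Z,  H_1 = Z,  H_2 = 0.

K has 5 vertices, 10 edges, 5 triangles.
rank ∂_0 = 0, rank ∂_1 = 4 ⇒ b_0 = 5 − 0 − 4 = 1; all invariant factors of ∂_1 are 1 so no torsion. So H_0 = Z.
rank ∂_1 = 4, rank ∂_2 = 5 ⇒ b_1 = 10 − 4 − 5 = 1; all invariant factors of ∂_2 are 1 so no torsion. So H_1 = Z.
rank ∂_2 = 5, rank ∂_3 = 0 ⇒ b_2 = 5 − 5 − 0 = 0. So H_2 = 0.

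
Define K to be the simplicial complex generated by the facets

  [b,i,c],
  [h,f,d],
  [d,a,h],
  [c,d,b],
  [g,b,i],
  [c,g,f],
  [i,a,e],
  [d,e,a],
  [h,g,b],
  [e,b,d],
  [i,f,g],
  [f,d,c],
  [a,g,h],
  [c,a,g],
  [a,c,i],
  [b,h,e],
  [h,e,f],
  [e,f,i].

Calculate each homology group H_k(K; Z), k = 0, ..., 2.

H_0 = Z,  H_1 = Z ⊕ Z/2Z,  H_2 = 0.

Take the total order a < b < c < d < e < f < g < h < i on the vertex set. Then K (dimension 2) consists of the simplices:

  0-simplices (9): a, b, c, d, e, f, g, h, i
  1-simplices (27): ac, ad, ae, ag, ah, ai, bc, bd, be, bg, bh, bi, cd, cf, cg, ci, de, df, dh, ef, eh, ei, fg, fh, fi, gh, gi
  2-simplices (18): acg, aci, ade, adh, aei, agh, bcd, bci, bde, beh, bgh, bgi, cdf, cfg, dfh, efh, efi, fgi

so the chain groups are C_0 ≅ Z^9, C_1 ≅ Z^27, C_2 ≅ Z^18.

∂_1: C_1 → C_0 is given by ∂[p,q] = [q] − [p].
This gives a 9×27 integer matrix of rank 8; reducing to Smith normal form yields diagonal entries (1,1,1,1,1,1,1,1).

Boundary ∂_2: C_2 → C_1 sends each 2-simplex [p,q,r] to [q,r] − [p,r] + [p,q]. For instance
  ∂acg = cg − ag + ac,
  ∂bcd = cd − bd + bc.
The resulting 27×18 matrix has rank 18, and its Smith normal form has invariant factors (1,1,1,1,1,1,1,1,1,1,1,1,1,1,1,1,1,2).

From H_k ≅ ker(∂_k) / im(∂_{k+1}) we obtain:

  H_0: rank C_0 − rank ∂_1 = 9 − 8 = 1, and the invariant factors of ∂_1 are all 1, so H_0 = Z.
  H_1: rank ker ∂_1 − rank ∂_2 = (27 − 8) − 18 = 1, and ∂_2 has invariant factor 2 > 1, so H_1 = Z ⊕ Z/2Z.
  H_2: rank ker ∂_2 − rank ∂_3 = (18 − 18) − 0 = 0, and there is no ∂_3, so H_2 = 0.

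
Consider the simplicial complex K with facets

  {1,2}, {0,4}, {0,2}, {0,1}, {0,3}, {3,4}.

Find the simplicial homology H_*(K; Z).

We work with the vertex ordering 0 < 1 < 2 < 3 < 4. The simplices of K, each written with vertices in increasing order, are:

  0-simplices (5): [0], [1], [2], [3], [4]
  1-simplices (6): [0,1], [0,2], [0,3], [0,4], [1,2], [3,4]

Hence C_0 ≅ Z^5, C_1 ≅ Z^6.

∂_1: C_1 → C_0 maps an edge to its endpoints' difference, ∂[p,q] = q − p. For instance
  ∂[1,2] = [2] − [1].
The 5×6 boundary matrix has rank 4 and Smith normal form diag(1,1,1,1).

Now H_k = ker ∂_k / im ∂_{k+1}, so:

  H_0: rank C_0 − rank ∂_1 = 5 − 4 = 1, and the invariant factors of ∂_1 are all 1, so H_0 ≅ Z.
  H_1: rank ker ∂_1 − rank ∂_2 = (6 − 4) − 0 = 2, and there is no ∂_2, so H_1 ≅ Z^2.

(K is a triangulation of a wedge of 2 circles.)

H_0 ≅ Z,  H_1 ≅ Z^2.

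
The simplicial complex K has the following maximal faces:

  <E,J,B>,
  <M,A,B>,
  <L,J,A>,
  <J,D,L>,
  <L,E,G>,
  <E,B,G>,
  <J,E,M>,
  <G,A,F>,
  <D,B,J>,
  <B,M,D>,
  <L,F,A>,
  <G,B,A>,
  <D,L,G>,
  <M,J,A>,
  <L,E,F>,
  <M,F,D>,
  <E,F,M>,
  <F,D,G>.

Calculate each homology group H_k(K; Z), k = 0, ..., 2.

Fix the vertex order A < B < D < E < F < G < J < L < M and write every simplex with vertices in increasing order. Then dim K = 2 and the simplices of K are:

  0-simplices (9): A, B, D, E, F, G, J, L, M
  1-simplices (27): AB, AF, AG, AJ, AL, AM, BD, BE, BG, BJ, BM, DF, DG, DJ, DL, DM, EF, EG, EJ, EL, EM, FG, FL, FM, GL, JL, JM
  2-simplices (18): ABG, ABM, AFG, AFL, AJL, AJM, BDJ, BDM, BEG, BEJ, DFG, DFM, DGL, DJL, EFL, EFM, EGL, EJM

Hence C_0 ≅ Z^9, C_1 ≅ Z^27, C_2 ≅ Z^18.

∂_1: C_1 → C_0 sends each edge [p,q] (with p < q) to q − p.
The resulting 9×27 matrix has rank 8, and its Smith normal form has invariant factors (1,1,1,1,1,1,1,1).

∂_2: C_2 → C_1 acts by ∂[p,q,r] = [q,r] − [p,r] + [p,q]. For instance
  ∂ABM = BM − AM + AB,
  ∂AJM = JM − AM + AJ.
The resulting 27×18 matrix has rank 18, and its Smith normal form has invariant factors (1,1,1,1,1,1,1,1,1,1,1,1,1,1,1,1,1,2).

From H_k ≅ ker(∂_k) / im(∂_{k+1}) we obtain:

  H_0: rank C_0 − rank ∂_1 = 9 − 8 = 1, and the invariant factors of ∂_1 are all 1, so H_0 = Z.
  H_1: rank ker ∂_1 − rank ∂_2 = (27 − 8) − 18 = 1, and ∂_2 has invariant factor 2 > 1, so H_1 = Z × Z/2.
  H_2: rank ker ∂_2 − rank ∂_3 = (18 − 18) − 0 = 0, and there is no ∂_3, so H_2 = 0.

H_0 = Z,  H_1 = Z × Z/2,  H_2 = 0.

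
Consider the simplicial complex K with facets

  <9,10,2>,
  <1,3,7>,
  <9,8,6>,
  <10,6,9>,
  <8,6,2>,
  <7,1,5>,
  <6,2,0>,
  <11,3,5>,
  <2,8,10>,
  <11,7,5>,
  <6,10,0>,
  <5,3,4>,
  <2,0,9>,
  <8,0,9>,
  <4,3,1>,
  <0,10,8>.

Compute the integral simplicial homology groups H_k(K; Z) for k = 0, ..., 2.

Fix the vertex order 0 < 1 < 2 < 3 < 4 < 5 < 6 < 7 < 8 < 9 < 10 < 11 and write every simplex with vertices in increasing order. Then dim K = 2 and the simplices of K are:

  0-simplices (12): [0], [1], [2], [3], [4], [5], [6], [7], [8], [9], [10], [11]
  1-simplices (27): (27 of them)
  2-simplices (16): [0,2,6], [0,2,9], [0,6,10], [0,8,9], [0,8,10], [1,3,4], [1,3,7], [1,5,7], [2,6,8], [2,8,10], [2,9,10], [3,4,5], [3,5,11], [5,7,11], [6,8,9], [6,9,10]

Hence C_0 ≅ Z^12, C_1 ≅ Z^27, C_2 ≅ Z^16.

∂_1: C_1 → C_0 is given by ∂[p,q] = [q] − [p].
This gives a 12×27 integer matrix of rank 10; reducing to Smith normal form yields diagonal entries (1,1,1,1,1,1,1,1,1,1).

Boundary ∂_2: C_2 → C_1 maps a triangle to the signed sum of its edges. For instance
  ∂[0,8,10] = [8,10] − [0,10] + [0,8],
  ∂[0,2,6] = [2,6] − [0,6] + [0,2].
As a 27×16 matrix over Z this has rank 16, with invariant factors (1,1,1,1,1,1,1,1,1,1,1,1,1,1,1,2).

Computing H_k = (kernel of ∂_k) / (image of ∂_{k+1}):

  H_0: rank C_0 − rank ∂_1 = 12 − 10 = 2, and the invariant factors of ∂_1 are all 1, so H_0 ≅ Z^2.
  H_1: rank ker ∂_1 − rank ∂_2 = (27 − 10) − 16 = 1, and ∂_2 has invariant factor 2 > 1, so H_1 ≅ Z ⊕ Z_2.
  H_2: rank ker ∂_2 − rank ∂_3 = (16 − 16) − 0 = 0, and there is no ∂_3, so H_2 ≅ 0.

(K is a triangulation of the disjoint union of the real projective plane RP^2 and the cylinder S^1 x I.)

H_0 = Z^2,  H_1 = Z ⊕ Z_2,  H_2 = 0.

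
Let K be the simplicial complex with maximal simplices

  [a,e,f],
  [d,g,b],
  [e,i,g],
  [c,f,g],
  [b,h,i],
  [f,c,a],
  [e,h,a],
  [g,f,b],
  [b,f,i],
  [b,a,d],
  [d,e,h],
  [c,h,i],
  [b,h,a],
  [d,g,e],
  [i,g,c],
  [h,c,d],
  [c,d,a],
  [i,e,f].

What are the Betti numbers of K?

Fix the vertex order a < b < c < d < e < f < g < h < i and write every simplex with vertices in increasing order. Then dim K = 2 and the simplices of K are:

  0-simplices (9): a, b, c, d, e, f, g, h, i
  1-simplices (27): ab, ac, ad, ae, af, ah, bd, bf, bg, bh, bi, cd, cf, cg, ch, ci, de, dg, dh, ef, eg, eh, ei, fg, fi, gi, hi
  2-simplices (18): abd, abh, acd, acf, aef, aeh, bdg, bfg, bfi, bhi, cdh, cfg, cgi, chi, deg, deh, efi, egi

Hence C_0 ≅ Z^9, C_1 ≅ Z^27, C_2 ≅ Z^18.

The boundary map ∂_1: C_1 → C_0 maps an edge to its endpoints' difference, ∂[p,q] = q − p. For instance
  ∂ch = h − c.
The 9×27 boundary matrix has rank 8 and Smith normal form diag(1,1,1,1,1,1,1,1).

∂_2: C_2 → C_1 maps a triangle to the signed sum of its edges. For instance
  ∂cgi = gi − ci + cg,
  ∂deg = eg − dg + de.
This gives a 27×18 integer matrix of rank 18; reducing to Smith normal form yields diagonal entries (1,1,1,1,1,1,1,1,1,1,1,1,1,1,1,1,1,2).

Reading off H_k = ker ∂_k / im ∂_{k+1}:

  H_0: rank C_0 − rank ∂_1 = 9 − 8 = 1, and the invariant factors of ∂_1 are all 1, so H_0 = Z.
  H_1: rank ker ∂_1 − rank ∂_2 = (27 − 8) − 18 = 1, and ∂_2 has invariant factor 2 > 1, so H_1 = Z ⊕ Z/2.
  H_2: rank ker ∂_2 − rank ∂_3 = (18 − 18) − 0 = 0, and there is no ∂_3, so H_2 = 0.

Hence the Betti numbers are b_0 = 1, b_1 = 1, b_2 = 0.

b_0 = 1, b_1 = 1, b_2 = 0.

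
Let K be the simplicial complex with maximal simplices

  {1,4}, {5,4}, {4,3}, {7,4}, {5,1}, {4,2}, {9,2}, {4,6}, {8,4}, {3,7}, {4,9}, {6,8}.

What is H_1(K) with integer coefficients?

We work with the vertex ordering 1 < 2 < 3 < 4 < 5 < 6 < 7 < 8 < 9. The simplices of K, each written with vertices in increasing order, are:

  0-simplices (9): [1], [2], [3], [4], [5], [6], [7], [8], [9]
  1-simplices (12): [1,4], [1,5], [2,4], [2,9], [3,4], [3,7], [4,5], [4,6], [4,7], [4,8], [4,9], [6,8]

so the chain groups are C_0 ≅ Z^9, C_1 ≅ Z^12.

Boundary ∂_1: C_1 → C_0 maps an edge to its endpoints' difference, ∂[p,q] = q − p.
The 9×12 boundary matrix has rank 8 and Smith normal form diag(1,1,1,1,1,1,1,1).

From H_k ≅ ker(∂_k) / im(∂_{k+1}) we obtain:

  H_1: rank ker ∂_1 − rank ∂_2 = (12 − 8) − 0 = 4, and there is no ∂_2, so H_1 ≅ Z^4.

H_1 = Z^4.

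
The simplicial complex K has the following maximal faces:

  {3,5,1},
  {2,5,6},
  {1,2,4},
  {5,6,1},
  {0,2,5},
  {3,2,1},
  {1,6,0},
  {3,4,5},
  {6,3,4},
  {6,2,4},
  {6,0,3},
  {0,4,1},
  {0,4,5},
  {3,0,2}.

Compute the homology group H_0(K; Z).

Order the vertices as 0 < 1 < 2 < 3 < 4 < 5 < 6. Listing each simplex with vertices in this order, K has dimension 2 with simplices:

  0-simplices (7): [0], [1], [2], [3], [4], [5], [6]
  1-simplices (21): [0,1], [0,2], [0,3], [0,4], [0,5], [0,6], [1,2], [1,3], [1,4], [1,5], [1,6], [2,3], [2,4], [2,5], [2,6], [3,4], [3,5], [3,6], [4,5], [4,6], [5,6]
  2-simplices (14): [0,1,4], [0,1,6], [0,2,3], [0,2,5], [0,3,6], [0,4,5], [1,2,3], [1,2,4], [1,3,5], [1,5,6], [2,4,6], [2,5,6], [3,4,5], [3,4,6]

so the chain groups are C_0 ≅ Z^7, C_1 ≅ Z^21, C_2 ≅ Z^14.

The boundary map ∂_1: C_1 → C_0 is given by ∂[p,q] = [q] − [p]. For instance
  ∂[0,6] = [6] − [0].
The resulting 7×21 matrix has rank 6, and its Smith normal form has invariant factors (1,1,1,1,1,1).

∂_2: C_2 → C_1 maps a triangle to the signed sum of its edges. For instance
  ∂[1,5,6] = [5,6] − [1,6] + [1,5],
  ∂[1,3,5] = [3,5] − [1,5] + [1,3].
The 21×14 boundary matrix has rank 13 and Smith normal form diag(1,1,1,1,1,1,1,1,1,1,1,1,1).

Computing H_k = (kernel of ∂_k) / (image of ∂_{k+1}):

  H_0: rank C_0 − rank ∂_1 = 7 − 6 = 1, and the invariant factors of ∂_1 are all 1, so H_0 ≅ Z.

(K is a triangulation of the torus T^2.)

H_0 ≅ Z.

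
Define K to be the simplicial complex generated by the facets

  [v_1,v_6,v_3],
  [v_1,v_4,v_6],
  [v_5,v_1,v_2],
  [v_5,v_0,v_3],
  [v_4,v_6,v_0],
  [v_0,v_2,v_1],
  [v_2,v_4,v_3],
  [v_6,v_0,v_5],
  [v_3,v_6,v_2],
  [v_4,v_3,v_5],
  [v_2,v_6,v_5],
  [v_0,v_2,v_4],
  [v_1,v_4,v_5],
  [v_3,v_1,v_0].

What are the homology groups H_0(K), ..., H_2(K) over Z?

H_0 ≅ Z,  H_1 ≅ Z^2,  H_2 ≅ Z.

Take the total order v_0 < v_1 < v_2 < v_3 < v_4 < v_5 < v_6 on the vertex set. Then K (dimension 2) consists of the simplices:

  0-simplices (7): [v_0], [v_1], [v_2], [v_3], [v_4], [v_5], [v_6]
  1-simplices (21): (21 of them)
  2-simplices (14): (14 of them)

Hence C_0 ≅ Z^7, C_1 ≅ Z^21, C_2 ≅ Z^14.

The boundary map ∂_1: C_1 → C_0 maps an edge to its endpoints' difference, ∂[p,q] = q − p. For instance
  ∂[v_0,v_2] = [v_2] − [v_0].
The 7×21 boundary matrix has rank 6 and Smith normal form diag(1,1,1,1,1,1).

∂_2: C_2 → C_1 maps a triangle to the signed sum of its edges. For instance
  ∂[v_2,v_3,v_6] = [v_3,v_6] − [v_2,v_6] + [v_2,v_3],
  ∂[v_1,v_4,v_5] = [v_4,v_5] − [v_1,v_5] + [v_1,v_4].
The 21×14 boundary matrix has rank 13 and Smith normal form diag(1,1,1,1,1,1,1,1,1,1,1,1,1).

Computing H_k = (kernel of ∂_k) / (image of ∂_{k+1}):

  H_0: rank C_0 − rank ∂_1 = 7 − 6 = 1, and the invariant factors of ∂_1 are all 1, so H_0 = Z.
  H_1: rank ker ∂_1 − rank ∂_2 = (21 − 6) − 13 = 2, and the invariant factors of ∂_2 are all 1, so H_1 = Z^2.
  H_2: rank ker ∂_2 − rank ∂_3 = (14 − 13) − 0 = 1, and there is no ∂_3, so H_2 = Z.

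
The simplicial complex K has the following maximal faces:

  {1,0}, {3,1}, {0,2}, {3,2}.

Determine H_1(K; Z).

H_1 = Z.

Fix the vertex order 0 < 1 < 2 < 3 and write every simplex with vertices in increasing order. Then dim K = 1 and the simplices of K are:

  0-simplices (4): [0], [1], [2], [3]
  1-simplices (4): [0,1], [0,2], [1,3], [2,3]

so the chain groups are C_0 ≅ Z^4, C_1 ≅ Z^4.

Boundary ∂_1: C_1 → C_0 sends each edge [p,q] (with p < q) to q − p.
The 4×4 boundary matrix has rank 3 and Smith normal form diag(1,1,1).

Reading off H_k = ker ∂_k / im ∂_{k+1}:

  H_1: rank ker ∂_1 − rank ∂_2 = (4 − 3) − 0 = 1, and there is no ∂_2, so H_1 ≅ Z.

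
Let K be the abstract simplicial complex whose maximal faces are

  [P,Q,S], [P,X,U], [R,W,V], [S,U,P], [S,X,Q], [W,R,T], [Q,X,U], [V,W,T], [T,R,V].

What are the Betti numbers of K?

b_0 = 2, b_1 = 1, b_2 = 1.

Take the total order P < Q < R < S < T < U < V < W < X on the vertex set. Then K (dimension 2) consists of the simplices:

  0-simplices (9): P, Q, R, S, T, U, V, W, X
  1-simplices (16): PQ, PS, PU, PX, QS, QU, QX, RT, RV, RW, SU, SX, TV, TW, UX, VW
  2-simplices (9): PQS, PSU, PUX, QSX, QUX, RTV, RTW, RVW, TVW

giving chain groups C_0 ≅ Z^9, C_1 ≅ Z^16, C_2 ≅ Z^9.

The boundary map ∂_1: C_1 → C_0 is given by ∂[p,q] = [q] − [p]. For instance
  ∂PQ = Q − P.
This gives a 9×16 integer matrix of rank 7; reducing to Smith normal form yields diagonal entries (1,1,1,1,1,1,1).

The boundary map ∂_2: C_2 → C_1 sends each 2-simplex [p,q,r] to [q,r] − [p,r] + [p,q]. For instance
  ∂RTV = TV − RV + RT,
  ∂PQS = QS − PS + PQ.
The resulting 16×9 matrix has rank 8, and its Smith normal form has invariant factors (1,1,1,1,1,1,1,1).

Computing H_k = (kernel of ∂_k) / (image of ∂_{k+1}):

  H_0: rank C_0 − rank ∂_1 = 9 − 7 = 2, and the invariant factors of ∂_1 are all 1, so H_0 = Z^2.
  H_1: rank ker ∂_1 − rank ∂_2 = (16 − 7) − 8 = 1, and the invariant factors of ∂_2 are all 1, so H_1 = Z.
  H_2: rank ker ∂_2 − rank ∂_3 = (9 − 8) − 0 = 1, and there is no ∂_3, so H_2 = Z.

Hence the Betti numbers are b_0 = 2, b_1 = 1, b_2 = 1.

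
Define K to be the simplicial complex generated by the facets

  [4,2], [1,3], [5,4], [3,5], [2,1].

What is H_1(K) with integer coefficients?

H_1 = Z.

K has 5 vertices, 5 edges.
rank ∂_1 = 4, rank ∂_2 = 0 ⇒ b_1 = 5 − 4 − 0 = 1. So H_1 ≅ Z.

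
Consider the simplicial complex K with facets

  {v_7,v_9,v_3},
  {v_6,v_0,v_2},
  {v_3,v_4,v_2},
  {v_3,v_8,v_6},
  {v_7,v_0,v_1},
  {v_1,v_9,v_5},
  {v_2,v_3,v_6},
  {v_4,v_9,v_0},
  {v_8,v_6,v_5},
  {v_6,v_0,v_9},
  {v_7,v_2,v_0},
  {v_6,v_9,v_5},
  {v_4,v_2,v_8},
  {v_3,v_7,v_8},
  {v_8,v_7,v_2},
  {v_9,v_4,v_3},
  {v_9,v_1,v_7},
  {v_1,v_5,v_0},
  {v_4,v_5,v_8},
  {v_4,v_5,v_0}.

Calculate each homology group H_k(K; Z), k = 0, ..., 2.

We work with the vertex ordering v_0 < v_1 < v_2 < v_3 < v_4 < v_5 < v_6 < v_7 < v_8 < v_9. The simplices of K, each written with vertices in increasing order, are:

  0-simplices (10): [v_0], [v_1], [v_2], [v_3], [v_4], [v_5], [v_6], [v_7], [v_8], [v_9]
  1-simplices (30): (30 of them)
  2-simplices (20): (20 of them)

so the chain groups are C_0 ≅ Z^10, C_1 ≅ Z^30, C_2 ≅ Z^20.

Boundary ∂_1: C_1 → C_0 sends each edge [p,q] (with p < q) to q − p.
As a 10×30 matrix over Z this has rank 9, with invariant factors (1,1,1,1,1,1,1,1,1).

The boundary map ∂_2: C_2 → C_1 sends each 2-simplex [p,q,r] to [q,r] − [p,r] + [p,q]. For instance
  ∂[v_0,v_6,v_9] = [v_6,v_9] − [v_0,v_9] + [v_0,v_6],
  ∂[v_5,v_6,v_8] = [v_6,v_8] − [v_5,v_8] + [v_5,v_6].
As a 30×20 matrix over Z this has rank 20, with invariant factors (1,1,1,1,1,1,1,1,1,1,1,1,1,1,1,1,1,1,1,2).

Computing H_k = (kernel of ∂_k) / (image of ∂_{k+1}):

  H_0: rank C_0 − rank ∂_1 = 10 − 9 = 1, and the invariant factors of ∂_1 are all 1, so H_0 ≅ Z.
  H_1: rank ker ∂_1 − rank ∂_2 = (30 − 9) − 20 = 1, and ∂_2 has invariant factor 2 > 1, so H_1 ≅ Z ⊕ Z/2Z.
  H_2: rank ker ∂_2 − rank ∂_3 = (20 − 20) − 0 = 0, and there is no ∂_3, so H_2 ≅ 0.

H_0 = Z,  H_1 = Z ⊕ Z/2Z,  H_2 = 0.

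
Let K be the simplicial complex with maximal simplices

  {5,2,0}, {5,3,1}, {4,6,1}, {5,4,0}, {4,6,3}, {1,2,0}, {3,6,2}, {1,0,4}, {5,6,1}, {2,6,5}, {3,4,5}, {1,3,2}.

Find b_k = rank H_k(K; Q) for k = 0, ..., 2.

b_0 = 1, b_1 = 0, b_2 = 0.

K has 7 vertices, 18 edges, 12 triangles.
rank ∂_0 = 0, rank ∂_1 = 6 ⇒ b_0 = 7 − 0 − 6 = 1; all invariant factors of ∂_1 are 1 so no torsion. So H_0 ≅ Z.
rank ∂_1 = 6, rank ∂_2 = 12 ⇒ b_1 = 18 − 6 − 12 = 0; ∂_2 has invariant factor(s) [2] giving torsion. So H_1 ≅ Z/2.
rank ∂_2 = 12, rank ∂_3 = 0 ⇒ b_2 = 12 − 12 − 0 = 0. So H_2 ≅ 0.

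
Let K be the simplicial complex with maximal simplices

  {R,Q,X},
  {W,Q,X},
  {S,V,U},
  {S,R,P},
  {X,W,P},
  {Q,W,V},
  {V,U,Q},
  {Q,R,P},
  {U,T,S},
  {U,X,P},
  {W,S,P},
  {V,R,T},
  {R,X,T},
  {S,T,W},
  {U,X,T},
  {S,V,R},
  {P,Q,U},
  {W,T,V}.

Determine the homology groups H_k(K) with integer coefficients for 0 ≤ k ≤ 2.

H_0 = Z,  H_1 = Z ⊕ Z/2,  H_2 = 0.

Take the total order P < Q < R < S < T < U < V < W < X on the vertex set. Then K (dimension 2) consists of the simplices:

  0-simplices (9): P, Q, R, S, T, U, V, W, X
  1-simplices (27): PQ, PR, PS, PU, PW, PX, QR, QU, QV, QW, QX, RS, RT, RV, RX, ST, SU, SV, SW, TU, TV, TW, TX, UV, UX, VW, WX
  2-simplices (18): PQR, PQU, PRS, PSW, PUX, PWX, QRX, QUV, QVW, QWX, RSV, RTV, RTX, STU, STW, SUV, TUX, TVW

so the chain groups are C_0 ≅ Z^9, C_1 ≅ Z^27, C_2 ≅ Z^18.

Boundary ∂_1: C_1 → C_0 sends each edge [p,q] (with p < q) to q − p. For instance
  ∂TV = V − T.
The 9×27 boundary matrix has rank 8 and Smith normal form diag(1,1,1,1,1,1,1,1).

The boundary map ∂_2: C_2 → C_1 acts by ∂[p,q,r] = [q,r] − [p,r] + [p,q]. For instance
  ∂PRS = RS − PS + PR,
  ∂PQU = QU − PU + PQ.
This gives a 27×18 integer matrix of rank 18; reducing to Smith normal form yields diagonal entries (1,1,1,1,1,1,1,1,1,1,1,1,1,1,1,1,1,2).

Computing H_k = (kernel of ∂_k) / (image of ∂_{k+1}):

  H_0: rank C_0 − rank ∂_1 = 9 − 8 = 1, and the invariant factors of ∂_1 are all 1, so H_0 = Z.
  H_1: rank ker ∂_1 − rank ∂_2 = (27 − 8) − 18 = 1, and ∂_2 has invariant factor 2 > 1, so H_1 = Z ⊕ Z/2.
  H_2: rank ker ∂_2 − rank ∂_3 = (18 − 18) − 0 = 0, and there is no ∂_3, so H_2 = 0.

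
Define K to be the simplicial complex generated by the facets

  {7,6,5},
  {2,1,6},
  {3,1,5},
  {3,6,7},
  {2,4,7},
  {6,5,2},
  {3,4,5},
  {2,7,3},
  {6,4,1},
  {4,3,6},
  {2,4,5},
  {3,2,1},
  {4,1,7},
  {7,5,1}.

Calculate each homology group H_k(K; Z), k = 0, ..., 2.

H_0 = Z,  H_1 = Z^2,  H_2 = Z.

Fix the vertex order 1 < 2 < 3 < 4 < 5 < 6 < 7 and write every simplex with vertices in increasing order. Then dim K = 2 and the simplices of K are:

  0-simplices (7): [1], [2], [3], [4], [5], [6], [7]
  1-simplices (21): [1,2], [1,3], [1,4], [1,5], [1,6], [1,7], [2,3], [2,4], [2,5], [2,6], [2,7], [3,4], [3,5], [3,6], [3,7], [4,5], [4,6], [4,7], [5,6], [5,7], [6,7]
  2-simplices (14): [1,2,3], [1,2,6], [1,3,5], [1,4,6], [1,4,7], [1,5,7], [2,3,7], [2,4,5], [2,4,7], [2,5,6], [3,4,5], [3,4,6], [3,6,7], [5,6,7]

so the chain groups are C_0 ≅ Z^7, C_1 ≅ Z^21, C_2 ≅ Z^14.

The boundary map ∂_1: C_1 → C_0 maps an edge to its endpoints' difference, ∂[p,q] = q − p. For instance
  ∂[3,7] = [7] − [3].
As a 7×21 matrix over Z this has rank 6, with invariant factors (1,1,1,1,1,1).

Boundary ∂_2: C_2 → C_1 sends each 2-simplex [p,q,r] to [q,r] − [p,r] + [p,q]. For instance
  ∂[5,6,7] = [6,7] − [5,7] + [5,6],
  ∂[3,6,7] = [6,7] − [3,7] + [3,6].
As a 21×14 matrix over Z this has rank 13, with invariant factors (1,1,1,1,1,1,1,1,1,1,1,1,1).

From H_k ≅ ker(∂_k) / im(∂_{k+1}) we obtain:

  H_0: rank C_0 − rank ∂_1 = 7 − 6 = 1, and the invariant factors of ∂_1 are all 1, so H_0 ≅ Z.
  H_1: rank ker ∂_1 − rank ∂_2 = (21 − 6) − 13 = 2, and the invariant factors of ∂_2 are all 1, so H_1 ≅ Z^2.
  H_2: rank ker ∂_2 − rank ∂_3 = (14 − 13) − 0 = 1, and there is no ∂_3, so H_2 ≅ Z.

As a check, the Euler characteristic is 7 − 21 + 14 = 0, which agrees with 1 − 2 + 1 = 0.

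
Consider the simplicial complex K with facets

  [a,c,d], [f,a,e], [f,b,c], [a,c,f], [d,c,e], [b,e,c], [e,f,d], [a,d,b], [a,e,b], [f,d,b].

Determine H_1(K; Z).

We work with the vertex ordering a < b < c < d < e < f. The simplices of K, each written with vertices in increasing order, are:

  0-simplices (6): a, b, c, d, e, f
  1-simplices (15): ab, ac, ad, ae, af, bc, bd, be, bf, cd, ce, cf, de, df, ef
  2-simplices (10): abd, abe, acd, acf, aef, bce, bcf, bdf, cde, def

Hence C_0 ≅ Z^6, C_1 ≅ Z^15, C_2 ≅ Z^10.

∂_1: C_1 → C_0 is given by ∂[p,q] = [q] − [p].
The 6×15 boundary matrix has rank 5 and Smith normal form diag(1,1,1,1,1).

The boundary map ∂_2: C_2 → C_1 acts by ∂[p,q,r] = [q,r] − [p,r] + [p,q]. For instance
  ∂cde = de − ce + cd,
  ∂abe = be − ae + ab.
The resulting 15×10 matrix has rank 10, and its Smith normal form has invariant factors (1,1,1,1,1,1,1,1,1,2).

Computing H_k = (kernel of ∂_k) / (image of ∂_{k+1}):

  H_1: rank ker ∂_1 − rank ∂_2 = (15 − 5) − 10 = 0, and ∂_2 has invariant factor 2 > 1, so H_1 = Z/2.

H_1 = Z/2.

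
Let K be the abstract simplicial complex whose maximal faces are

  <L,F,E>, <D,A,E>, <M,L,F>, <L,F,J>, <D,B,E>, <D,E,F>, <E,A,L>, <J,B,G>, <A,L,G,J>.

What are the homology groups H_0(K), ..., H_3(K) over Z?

Fix the vertex order A < B < D < E < F < G < J < L < M and write every simplex with vertices in increasing order. Then dim K = 3 and the simplices of K are:

  0-simplices (9): A, B, D, E, F, G, J, L, M
  1-simplices (20): AD, AE, AG, AJ, AL, BD, BE, BG, BJ, DE, DF, EF, EL, FJ, FL, FM, GJ, GL, JL, LM
  2-simplices (12): ADE, AEL, AGJ, AGL, AJL, BDE, BGJ, DEF, EFL, FJL, FLM, GJL
  3-simplices (1): AGJL

so the chain groups are C_0 ≅ Z^9, C_1 ≅ Z^20, C_2 ≅ Z^12, C_3 ≅ Z^1.

The boundary map ∂_1: C_1 → C_0 is given by ∂[p,q] = [q] − [p].
This gives a 9×20 integer matrix of rank 8; reducing to Smith normal form yields diagonal entries (1,1,1,1,1,1,1,1).

The boundary map ∂_2: C_2 → C_1 sends each 2-simplex [p,q,r] to [q,r] − [p,r] + [p,q]. For instance
  ∂BDE = DE − BE + BD,
  ∂GJL = JL − GL + GJ.
The resulting 20×12 matrix has rank 11, and its Smith normal form has invariant factors (1,1,1,1,1,1,1,1,1,1,1).

The boundary map ∂_3: C_3 → C_2 sends each 3-simplex σ to the alternating sum Σ_i (−1)^i (σ with its i-th vertex removed). For instance
  ∂AGJL = GJL − AJL + AGL − AGJ.
As a 12×1 matrix over Z this has rank 1, with invariant factors (1).

Reading off H_k = ker ∂_k / im ∂_{k+1}:

  H_0: rank C_0 − rank ∂_1 = 9 − 8 = 1, and the invariant factors of ∂_1 are all 1, so H_0 = Z.
  H_1: rank ker ∂_1 − rank ∂_2 = (20 − 8) − 11 = 1, and the invariant factors of ∂_2 are all 1, so H_1 = Z.
  H_2: rank ker ∂_2 − rank ∂_3 = (12 − 11) − 1 = 0, and the invariant factors of ∂_3 are all 1, so H_2 = 0.
  H_3: rank ker ∂_3 − rank ∂_4 = (1 − 1) − 0 = 0, and there is no ∂_4, so H_3 = 0.

H_0 = Z,  H_1 = Z,  H_2 = 0,  H_3 = 0.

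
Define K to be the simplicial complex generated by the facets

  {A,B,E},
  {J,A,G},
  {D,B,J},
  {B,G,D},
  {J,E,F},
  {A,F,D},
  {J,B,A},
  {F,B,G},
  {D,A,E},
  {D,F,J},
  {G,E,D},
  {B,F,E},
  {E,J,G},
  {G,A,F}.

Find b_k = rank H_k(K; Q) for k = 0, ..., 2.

b_0 = 1, b_1 = 2, b_2 = 1.

Order the vertices as A < B < D < E < F < G < J. Listing each simplex with vertices in this order, K has dimension 2 with simplices:

  0-simplices (7): A, B, D, E, F, G, J
  1-simplices (21): AB, AD, AE, AF, AG, AJ, BD, BE, BF, BG, BJ, DE, DF, DG, DJ, EF, EG, EJ, FG, FJ, GJ
  2-simplices (14): ABE, ABJ, ADE, ADF, AFG, AGJ, BDG, BDJ, BEF, BFG, DEG, DFJ, EFJ, EGJ

Hence C_0 ≅ Z^7, C_1 ≅ Z^21, C_2 ≅ Z^14.

The boundary map ∂_1: C_1 → C_0 is given by ∂[p,q] = [q] − [p].
As a 7×21 matrix over Z this has rank 6, with invariant factors (1,1,1,1,1,1).

∂_2: C_2 → C_1 maps a triangle to the signed sum of its edges. For instance
  ∂BEF = EF − BF + BE,
  ∂AFG = FG − AG + AF.
The resulting 21×14 matrix has rank 13, and its Smith normal form has invariant factors (1,1,1,1,1,1,1,1,1,1,1,1,1).

Reading off H_k = ker ∂_k / im ∂_{k+1}:

  H_0: rank C_0 − rank ∂_1 = 7 − 6 = 1, and the invariant factors of ∂_1 are all 1, so H_0 = Z.
  H_1: rank ker ∂_1 − rank ∂_2 = (21 − 6) − 13 = 2, and the invariant factors of ∂_2 are all 1, so H_1 = Z^2.
  H_2: rank ker ∂_2 − rank ∂_3 = (14 − 13) − 0 = 1, and there is no ∂_3, so H_2 = Z.

Hence the Betti numbers are b_0 = 1, b_1 = 2, b_2 = 1.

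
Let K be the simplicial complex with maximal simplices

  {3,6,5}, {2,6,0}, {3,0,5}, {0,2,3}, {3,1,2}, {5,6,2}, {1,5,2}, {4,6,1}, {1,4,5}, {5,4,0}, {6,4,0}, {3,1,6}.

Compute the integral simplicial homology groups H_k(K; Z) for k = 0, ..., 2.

H_0 = Z,  H_1 = Z/2,  H_2 = 0.

Take the total order 0 < 1 < 2 < 3 < 4 < 5 < 6 on the vertex set. Then K (dimension 2) consists of the simplices:

  0-simplices (7): [0], [1], [2], [3], [4], [5], [6]
  1-simplices (18): [0,2], [0,3], [0,4], [0,5], [0,6], [1,2], [1,3], [1,4], [1,5], [1,6], [2,3], [2,5], [2,6], [3,5], [3,6], [4,5], [4,6], [5,6]
  2-simplices (12): [0,2,3], [0,2,6], [0,3,5], [0,4,5], [0,4,6], [1,2,3], [1,2,5], [1,3,6], [1,4,5], [1,4,6], [2,5,6], [3,5,6]

Hence C_0 ≅ Z^7, C_1 ≅ Z^18, C_2 ≅ Z^12.

Boundary ∂_1: C_1 → C_0 sends each edge [p,q] (with p < q) to q − p.
The 7×18 boundary matrix has rank 6 and Smith normal form diag(1,1,1,1,1,1).

∂_2: C_2 → C_1 acts by ∂[p,q,r] = [q,r] − [p,r] + [p,q]. For instance
  ∂[1,4,6] = [4,6] − [1,6] + [1,4],
  ∂[2,5,6] = [5,6] − [2,6] + [2,5].
The resulting 18×12 matrix has rank 12, and its Smith normal form has invariant factors (1,1,1,1,1,1,1,1,1,1,1,2).

From H_k ≅ ker(∂_k) / im(∂_{k+1}) we obtain:

  H_0: rank C_0 − rank ∂_1 = 7 − 6 = 1, and the invariant factors of ∂_1 are all 1, so H_0 ≅ Z.
  H_1: rank ker ∂_1 − rank ∂_2 = (18 − 6) − 12 = 0, and ∂_2 has invariant factor 2 > 1, so H_1 ≅ Z/2.
  H_2: rank ker ∂_2 − rank ∂_3 = (12 − 12) − 0 = 0, and there is no ∂_3, so H_2 ≅ 0.

(K is a triangulation of the real projective plane RP^2.)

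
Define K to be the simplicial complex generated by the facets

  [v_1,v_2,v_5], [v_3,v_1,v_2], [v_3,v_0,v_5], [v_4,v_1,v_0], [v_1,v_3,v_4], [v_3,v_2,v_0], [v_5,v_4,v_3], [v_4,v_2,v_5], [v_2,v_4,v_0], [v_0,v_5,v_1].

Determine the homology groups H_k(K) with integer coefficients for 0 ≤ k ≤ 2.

H_0 ≅ Z,  H_1 ≅ Z/2,  H_2 = 0.

We work with the vertex ordering v_0 < v_1 < v_2 < v_3 < v_4 < v_5. The simplices of K, each written with vertices in increasing order, are:

  0-simplices (6): [v_0], [v_1], [v_2], [v_3], [v_4], [v_5]
  1-simplices (15): (15 of them)
  2-simplices (10): [v_0,v_1,v_4], [v_0,v_1,v_5], [v_0,v_2,v_3], [v_0,v_2,v_4], [v_0,v_3,v_5], [v_1,v_2,v_3], [v_1,v_2,v_5], [v_1,v_3,v_4], [v_2,v_4,v_5], [v_3,v_4,v_5]

giving chain groups C_0 ≅ Z^6, C_1 ≅ Z^15, C_2 ≅ Z^10.

Boundary ∂_1: C_1 → C_0 is given by ∂[p,q] = [q] − [p]. For instance
  ∂[v_0,v_4] = [v_4] − [v_0].
This gives a 6×15 integer matrix of rank 5; reducing to Smith normal form yields diagonal entries (1,1,1,1,1).

∂_2: C_2 → C_1 sends each 2-simplex [p,q,r] to [q,r] − [p,r] + [p,q]. For instance
  ∂[v_1,v_3,v_4] = [v_3,v_4] − [v_1,v_4] + [v_1,v_3],
  ∂[v_3,v_4,v_5] = [v_4,v_5] − [v_3,v_5] + [v_3,v_4].
This gives a 15×10 integer matrix of rank 10; reducing to Smith normal form yields diagonal entries (1,1,1,1,1,1,1,1,1,2).

From H_k ≅ ker(∂_k) / im(∂_{k+1}) we obtain:

  H_0: rank C_0 − rank ∂_1 = 6 − 5 = 1, and the invariant factors of ∂_1 are all 1, so H_0 ≅ Z.
  H_1: rank ker ∂_1 − rank ∂_2 = (15 − 5) − 10 = 0, and ∂_2 has invariant factor 2 > 1, so H_1 ≅ Z/2.
  H_2: rank ker ∂_2 − rank ∂_3 = (10 − 10) − 0 = 0, and there is no ∂_3, so H_2 ≅ 0.

As a check, the Euler characteristic is 6 − 15 + 10 = 1, which agrees with 1 − 0 + 0 = 1.
(K is a triangulation of the real projective plane RP^2.)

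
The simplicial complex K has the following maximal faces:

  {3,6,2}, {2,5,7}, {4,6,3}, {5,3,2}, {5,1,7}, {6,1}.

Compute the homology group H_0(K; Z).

Order the vertices as 1 < 2 < 3 < 4 < 5 < 6 < 7. Listing each simplex with vertices in this order, K has dimension 2 with simplices:

  0-simplices (7): [1], [2], [3], [4], [5], [6], [7]
  1-simplices (12): [1,5], [1,6], [1,7], [2,3], [2,5], [2,6], [2,7], [3,4], [3,5], [3,6], [4,6], [5,7]
  2-simplices (5): [1,5,7], [2,3,5], [2,3,6], [2,5,7], [3,4,6]

giving chain groups C_0 ≅ Z^7, C_1 ≅ Z^12, C_2 ≅ Z^5.

The boundary map ∂_1: C_1 → C_0 sends each edge [p,q] (with p < q) to q − p. For instance
  ∂[3,6] = [6] − [3].
This gives a 7×12 integer matrix of rank 6; reducing to Smith normal form yields diagonal entries (1,1,1,1,1,1).

∂_2: C_2 → C_1 acts by ∂[p,q,r] = [q,r] − [p,r] + [p,q]. For instance
  ∂[1,5,7] = [5,7] − [1,7] + [1,5],
  ∂[2,5,7] = [5,7] − [2,7] + [2,5].
The resulting 12×5 matrix has rank 5, and its Smith normal form has invariant factors (1,1,1,1,1).

Computing H_k = (kernel of ∂_k) / (image of ∂_{k+1}):

  H_0: rank C_0 − rank ∂_1 = 7 − 6 = 1, and the invariant factors of ∂_1 are all 1, so H_0 = Z.

H_0 = Z.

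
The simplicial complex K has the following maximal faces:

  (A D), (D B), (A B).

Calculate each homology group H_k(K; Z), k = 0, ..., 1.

H_0 = Z,  H_1 = Z.

K has 3 vertices, 3 edges.
rank ∂_0 = 0, rank ∂_1 = 2 ⇒ b_0 = 3 − 0 − 2 = 1; all invariant factors of ∂_1 are 1 so no torsion. So H_0 ≅ Z.
rank ∂_1 = 2, rank ∂_2 = 0 ⇒ b_1 = 3 − 2 − 0 = 1. So H_1 ≅ Z.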